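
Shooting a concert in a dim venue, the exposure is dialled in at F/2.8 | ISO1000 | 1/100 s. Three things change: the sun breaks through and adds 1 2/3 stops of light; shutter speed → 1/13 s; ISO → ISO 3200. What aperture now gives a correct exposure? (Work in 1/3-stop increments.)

Scene light: 1 2/3 stops brighter.
Shutter speed: 1/100 → 1/80 → 1/60 → 1/50 → 1/40 → 1/30 → 1/25 → 1/20 → 1/15 → 1/13 — 3 stops longer (brighter).
ISO: 1000 → 1250 → 1600 → 2000 → 2500 → 3200 — 1 2/3 stops higher (brighter).
Net so far: 6 1/3 stops brighter. Aperture: f/2.8 → f/3.2 → f/3.5 → f/4 → f/4.5 → f/5 → f/5.6 → f/6.3 → f/7.1 → f/8 → f/9 → f/10 → f/11 → f/13 → f/14 → f/16 → f/18 → f/20 → f/22 → f/25.

f/25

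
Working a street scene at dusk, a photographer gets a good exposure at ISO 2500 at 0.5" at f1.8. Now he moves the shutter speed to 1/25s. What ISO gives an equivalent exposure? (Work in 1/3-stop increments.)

ISO 32000

Shutter speed: 0.5 → 0.4 → 0.3 → 1/4 → 1/5 → 1/6 → 1/8 → 1/10 → 1/13 → 1/15 → 1/20 → 1/25 — 3 2/3 stops shorter (darker).
Need 3 2/3 stops brighter from the ISO: 2500 → 3200 → 4000 → 5000 → 6400 → 8000 → 10000 → 12800 → 16000 → 20000 → 25600 → 32000.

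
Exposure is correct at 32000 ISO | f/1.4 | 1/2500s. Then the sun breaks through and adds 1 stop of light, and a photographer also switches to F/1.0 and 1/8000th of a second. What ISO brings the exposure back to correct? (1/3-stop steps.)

ISO 25600

Scene light: 1 stop brighter.
Aperture: f/1.4 → f/1.2 → f/1.1 → f/1.0 — 1 stop opened up (brighter).
Shutter speed: 1/2500 → 1/3200 → 1/4000 → 1/5000 → 1/6400 → 1/8000 — 1 2/3 stops faster (darker).
Net so far: 1/3 stop brighter. ISO: 32000 → 25600.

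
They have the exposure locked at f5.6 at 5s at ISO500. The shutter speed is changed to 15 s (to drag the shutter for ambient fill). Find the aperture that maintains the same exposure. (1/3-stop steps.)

f/10

Shutter speed: 5 → 6 → 8 → 10 → 13 → 15 — 1 2/3 stops longer (brighter).
Need 1 2/3 stops darker from the aperture: f/5.6 → f/6.3 → f/7.1 → f/8 → f/9 → f/10.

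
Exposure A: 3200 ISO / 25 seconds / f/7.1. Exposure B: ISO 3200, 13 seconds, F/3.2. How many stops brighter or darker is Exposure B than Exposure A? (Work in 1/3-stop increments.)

1 1/3 stops brighter

Aperture: f/7.1 → f/6.3 → f/5.6 → f/5 → f/4.5 → f/4 → f/3.5 → f/3.2 — 2 1/3 stops wider (brighter).
Shutter speed: 25 → 20 → 15 → 13 — 1 stop shorter (darker).
ISO: unchanged.
Net: +2 1/3 −1 = +1 1/3 stops.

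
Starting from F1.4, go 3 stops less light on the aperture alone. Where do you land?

Aperture: f/1.4 → f/2 → f/2.8 → f/4 — 3 stops smaller aperture (darker).

f/4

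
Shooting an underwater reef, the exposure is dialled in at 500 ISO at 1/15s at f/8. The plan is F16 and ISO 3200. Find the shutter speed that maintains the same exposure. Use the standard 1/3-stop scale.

1/25s

Aperture: f/8 → f/9 → f/10 → f/11 → f/13 → f/14 → f/16 — 2 stops narrower (darker).
ISO: 500 → 640 → 800 → 1000 → 1250 → 1600 → 2000 → 2500 → 3200 — 2 2/3 stops higher (brighter).
Net change so far: 2/3 stop brighter. Offset with the shutter speed: 1/15 → 1/20 → 1/25.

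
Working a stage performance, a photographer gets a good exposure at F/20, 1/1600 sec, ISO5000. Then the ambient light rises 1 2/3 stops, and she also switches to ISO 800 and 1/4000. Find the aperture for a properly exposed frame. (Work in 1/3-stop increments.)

f/9

Scene light: 1 2/3 stops brighter.
ISO: 5000 → 4000 → 3200 → 2500 → 2000 → 1600 → 1250 → 1000 → 800 — 2 2/3 stops dropped (darker).
Shutter speed: 1/1600 → 1/2000 → 1/2500 → 1/3200 → 1/4000 — 1 1/3 stops faster (darker).
Net so far: 2 1/3 stops darker. Aperture: f/20 → f/18 → f/16 → f/14 → f/13 → f/11 → f/10 → f/9.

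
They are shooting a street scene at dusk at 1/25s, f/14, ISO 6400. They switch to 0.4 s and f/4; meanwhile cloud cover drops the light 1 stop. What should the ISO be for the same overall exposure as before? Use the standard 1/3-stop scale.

ISO 100

Scene light: 1 stop darker.
Shutter speed: 1/25 → 1/20 → 1/15 → 1/13 → 1/10 → 1/8 → 1/6 → 1/5 → 1/4 → 0.3 → 0.4 — 3 1/3 stops slower (brighter).
Aperture: f/14 → f/13 → f/11 → f/10 → f/9 → f/8 → f/7.1 → f/6.3 → f/5.6 → f/5 → f/4.5 → f/4 — 3 2/3 stops wider (brighter).
Net so far: 6 stops brighter. ISO: 6400 → 5000 → 4000 → 3200 → 2500 → 2000 → 1600 → 1250 → 1000 → 800 → 640 → 500 → 400 → 320 → 250 → 200 → 160 → 125 → 100.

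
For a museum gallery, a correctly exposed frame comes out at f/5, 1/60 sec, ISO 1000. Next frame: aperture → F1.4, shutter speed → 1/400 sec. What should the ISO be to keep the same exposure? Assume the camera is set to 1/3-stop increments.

ISO 500

Aperture: f/5 → f/4.5 → f/4 → f/3.5 → f/3.2 → f/2.8 → f/2.5 → f/2.2 → f/2 → f/1.8 → f/1.6 → f/1.4 — 3 2/3 stops wider (brighter).
Shutter speed: 1/60 → 1/80 → 1/100 → 1/125 → 1/160 → 1/200 → 1/250 → 1/320 → 1/400 — 2 2/3 stops shorter (darker).
Net change so far: 1 stop brighter. Offset with the ISO: 1000 → 800 → 640 → 500.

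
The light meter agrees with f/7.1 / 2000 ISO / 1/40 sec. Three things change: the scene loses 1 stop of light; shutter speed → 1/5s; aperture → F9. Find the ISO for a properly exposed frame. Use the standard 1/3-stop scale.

ISO 800

Scene light: 1 stop darker.
Shutter speed: 1/40 → 1/30 → 1/25 → 1/20 → 1/15 → 1/13 → 1/10 → 1/8 → 1/6 → 1/5 — 3 stops longer (brighter).
Aperture: f/7.1 → f/8 → f/9 — 2/3 stop smaller aperture (darker).
Net so far: 1 1/3 stops brighter. ISO: 2000 → 1600 → 1250 → 1000 → 800.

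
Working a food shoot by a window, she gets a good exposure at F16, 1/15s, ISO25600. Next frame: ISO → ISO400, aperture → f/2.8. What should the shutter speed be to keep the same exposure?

1/8s

ISO: 25600 → 12800 → 6400 → 3200 → 1600 → 800 → 400 — 6 stops lower (darker).
Aperture: f/16 → f/11 → f/8 → f/5.6 → f/4 → f/2.8 — 5 stops larger aperture (brighter).
Net change so far: 1 stop darker. Offset with the shutter speed: 1/15 → 1/8.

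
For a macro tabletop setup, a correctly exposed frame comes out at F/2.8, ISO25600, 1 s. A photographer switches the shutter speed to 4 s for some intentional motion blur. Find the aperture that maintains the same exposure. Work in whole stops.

Shutter speed: 1 → 2 → 4 — 2 stops slower (brighter).
Need 2 stops darker from the aperture: f/2.8 → f/4 → f/5.6.

f/5.6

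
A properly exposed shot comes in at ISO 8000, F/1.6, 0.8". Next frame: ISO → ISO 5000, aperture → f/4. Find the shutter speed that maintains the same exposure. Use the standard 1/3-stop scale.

ISO: 8000 → 6400 → 5000 — 2/3 stop dropped (darker).
Aperture: f/1.6 → f/1.8 → f/2 → f/2.2 → f/2.5 → f/2.8 → f/3.2 → f/3.5 → f/4 — 2 2/3 stops narrower (darker).
Net change so far: 3 1/3 stops darker. Offset with the shutter speed: 0.8 → 1 → 1.3 → 1.6 → 2 → 2.5 → 3.2 → 4 → 5 → 6 → 8.

8 s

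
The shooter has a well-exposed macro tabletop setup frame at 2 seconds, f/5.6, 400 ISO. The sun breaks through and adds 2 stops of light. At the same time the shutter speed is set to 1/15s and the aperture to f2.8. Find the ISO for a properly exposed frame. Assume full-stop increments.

Scene light: 2 stops brighter.
Shutter speed: 2 → 1 → 1/2 → 1/4 → 1/8 → 1/15 — 5 stops shorter (darker).
Aperture: f/5.6 → f/4 → f/2.8 — 2 stops opened up (brighter).
Net so far: 1 stop darker. ISO: 400 → 800.

ISO 800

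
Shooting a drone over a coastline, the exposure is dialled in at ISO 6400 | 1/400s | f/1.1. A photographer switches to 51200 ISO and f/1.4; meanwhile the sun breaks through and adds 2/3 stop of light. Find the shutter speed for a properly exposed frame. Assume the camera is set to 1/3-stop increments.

Scene light: 2/3 stop brighter.
ISO: 6400 → 8000 → 10000 → 12800 → 16000 → 20000 → 25600 → 32000 → 40000 → 51200 — 3 stops raised (brighter).
Aperture: f/1.1 → f/1.2 → f/1.4 — 2/3 stop smaller aperture (darker).
Net so far: 3 stops brighter. Shutter speed: 1/400 → 1/500 → 1/640 → 1/800 → 1/1000 → 1/1250 → 1/1600 → 1/2000 → 1/2500 → 1/3200.

1/3200s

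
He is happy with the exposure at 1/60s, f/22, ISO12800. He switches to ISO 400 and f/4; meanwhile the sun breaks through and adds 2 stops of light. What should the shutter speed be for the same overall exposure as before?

1/250s

Scene light: 2 stops brighter.
ISO: 12800 → 6400 → 3200 → 1600 → 800 → 400 — 5 stops dropped (darker).
Aperture: f/22 → f/16 → f/11 → f/8 → f/5.6 → f/4 — 5 stops wider (brighter).
Net so far: 2 stops brighter. Shutter speed: 1/60 → 1/125 → 1/250.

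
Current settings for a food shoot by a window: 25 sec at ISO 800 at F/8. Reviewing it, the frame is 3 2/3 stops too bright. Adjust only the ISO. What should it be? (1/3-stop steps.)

Overexposed by 3 2/3 stops → need 3 2/3 stops darker.
ISO: 800 → 640 → 500 → 400 → 320 → 250 → 200 → 160 → 125 → 100 → 80 → 64.

ISO 64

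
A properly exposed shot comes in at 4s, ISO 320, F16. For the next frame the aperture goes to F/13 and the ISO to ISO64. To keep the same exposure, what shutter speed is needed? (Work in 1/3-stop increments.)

13 s

Aperture: f/16 → f/14 → f/13 — 2/3 stop wider (brighter).
ISO: 320 → 250 → 200 → 160 → 125 → 100 → 80 → 64 — 2 1/3 stops dropped (darker).
Net change so far: 1 2/3 stops darker. Offset with the shutter speed: 4 → 5 → 6 → 8 → 10 → 13.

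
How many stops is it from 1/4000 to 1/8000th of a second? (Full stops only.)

1/4000 → 1/8000 — count the steps: 1 stop.

1 stop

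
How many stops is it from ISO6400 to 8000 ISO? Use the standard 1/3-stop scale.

6400 → 8000 — count the steps: 1 third-stops = 1/3 stop.

1/3 stop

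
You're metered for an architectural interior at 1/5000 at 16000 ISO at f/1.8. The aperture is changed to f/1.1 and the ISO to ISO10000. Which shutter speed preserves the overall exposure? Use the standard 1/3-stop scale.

1/8000s

Aperture: f/1.8 → f/1.6 → f/1.4 → f/1.2 → f/1.1 — 1 1/3 stops opened up (brighter).
ISO: 16000 → 12800 → 10000 — 2/3 stop lower (darker).
Net change so far: 2/3 stop brighter. Offset with the shutter speed: 1/5000 → 1/6400 → 1/8000.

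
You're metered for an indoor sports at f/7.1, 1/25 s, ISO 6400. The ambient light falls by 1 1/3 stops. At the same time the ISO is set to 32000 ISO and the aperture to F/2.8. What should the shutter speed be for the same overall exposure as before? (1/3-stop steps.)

1/320s

Scene light: 1 1/3 stops darker.
ISO: 6400 → 8000 → 10000 → 12800 → 16000 → 20000 → 25600 → 32000 — 2 1/3 stops raised (brighter).
Aperture: f/7.1 → f/6.3 → f/5.6 → f/5 → f/4.5 → f/4 → f/3.5 → f/3.2 → f/2.8 — 2 2/3 stops wider (brighter).
Net so far: 3 2/3 stops brighter. Shutter speed: 1/25 → 1/30 → 1/40 → 1/50 → 1/60 → 1/80 → 1/100 → 1/125 → 1/160 → 1/200 → 1/250 → 1/320.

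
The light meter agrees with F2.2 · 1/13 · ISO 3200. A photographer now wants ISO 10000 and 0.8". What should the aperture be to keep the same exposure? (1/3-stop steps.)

ISO: 3200 → 4000 → 5000 → 6400 → 8000 → 10000 — 1 2/3 stops higher (brighter).
Shutter speed: 1/13 → 1/10 → 1/8 → 1/6 → 1/5 → 1/4 → 0.3 → 0.4 → 0.5 → 0.6 → 0.8 — 3 1/3 stops slower (brighter).
Net change so far: 5 stops brighter. Offset with the aperture: f/2.2 → f/2.5 → f/2.8 → f/3.2 → f/3.5 → f/4 → f/4.5 → f/5 → f/5.6 → f/6.3 → f/7.1 → f/8 → f/9 → f/10 → f/11 → f/13.

f/13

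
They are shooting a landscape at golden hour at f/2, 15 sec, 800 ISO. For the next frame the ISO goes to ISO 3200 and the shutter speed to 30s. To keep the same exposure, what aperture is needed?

ISO: 800 → 1600 → 3200 — 2 stops higher (brighter).
Shutter speed: 15 → 30 — 1 stop longer (brighter).
Net change so far: 3 stops brighter. Offset with the aperture: f/2 → f/2.8 → f/4 → f/5.6.

f/5.6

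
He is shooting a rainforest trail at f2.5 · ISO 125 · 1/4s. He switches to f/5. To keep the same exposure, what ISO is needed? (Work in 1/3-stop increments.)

Aperture: f/2.5 → f/2.8 → f/3.2 → f/3.5 → f/4 → f/4.5 → f/5 — 2 stops stopped down (darker).
Need 2 stops brighter from the ISO: 125 → 160 → 200 → 250 → 320 → 400 → 500.

ISO 500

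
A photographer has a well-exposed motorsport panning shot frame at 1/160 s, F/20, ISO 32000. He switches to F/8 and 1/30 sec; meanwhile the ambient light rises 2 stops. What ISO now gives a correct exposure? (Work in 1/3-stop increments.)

ISO 250

Scene light: 2 stops brighter.
Aperture: f/20 → f/18 → f/16 → f/14 → f/13 → f/11 → f/10 → f/9 → f/8 — 2 2/3 stops larger aperture (brighter).
Shutter speed: 1/160 → 1/125 → 1/100 → 1/80 → 1/60 → 1/50 → 1/40 → 1/30 — 2 1/3 stops longer (brighter).
Net so far: 7 stops brighter. ISO: 32000 → 25600 → 20000 → 16000 → 12800 → 10000 → 8000 → 6400 → 5000 → 4000 → 3200 → 2500 → 2000 → 1600 → 1250 → 1000 → 800 → 640 → 500 → 400 → 320 → 250.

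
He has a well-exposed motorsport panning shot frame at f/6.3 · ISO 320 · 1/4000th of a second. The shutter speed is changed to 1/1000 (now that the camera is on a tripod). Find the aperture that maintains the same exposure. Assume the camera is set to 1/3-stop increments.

Shutter speed: 1/4000 → 1/3200 → 1/2500 → 1/2000 → 1/1600 → 1/1250 → 1/1000 — 2 stops longer (brighter).
Need 2 stops darker from the aperture: f/6.3 → f/7.1 → f/8 → f/9 → f/10 → f/11 → f/13.

f/13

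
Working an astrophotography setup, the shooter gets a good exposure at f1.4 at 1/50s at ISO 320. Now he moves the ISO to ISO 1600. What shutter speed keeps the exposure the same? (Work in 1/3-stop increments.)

ISO: 320 → 400 → 500 → 640 → 800 → 1000 → 1250 → 1600 — 2 1/3 stops higher (brighter).
Need 2 1/3 stops darker from the shutter speed: 1/50 → 1/60 → 1/80 → 1/100 → 1/125 → 1/160 → 1/200 → 1/250.

1/250s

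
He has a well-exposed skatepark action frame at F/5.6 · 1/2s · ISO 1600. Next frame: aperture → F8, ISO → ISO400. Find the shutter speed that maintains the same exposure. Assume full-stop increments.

Aperture: f/5.6 → f/8 — 1 stop smaller aperture (darker).
ISO: 1600 → 800 → 400 — 2 stops dropped (darker).
Net change so far: 3 stops darker. Offset with the shutter speed: 1/2 → 1 → 2 → 4.

4 s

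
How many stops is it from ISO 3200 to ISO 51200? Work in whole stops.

4 stops

3200 → 6400 → 12800 → 25600 → 51200 — count the steps: 4 stops.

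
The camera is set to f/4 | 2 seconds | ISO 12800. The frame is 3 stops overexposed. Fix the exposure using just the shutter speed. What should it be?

Overexposed by 3 stops → need 3 stops darker.
Shutter speed: 2 → 1 → 1/2 → 1/4.

1/4s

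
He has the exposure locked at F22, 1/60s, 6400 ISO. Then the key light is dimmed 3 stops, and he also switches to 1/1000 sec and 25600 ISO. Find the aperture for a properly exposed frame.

f/4

Scene light: 3 stops darker.
Shutter speed: 1/60 → 1/125 → 1/250 → 1/500 → 1/1000 — 4 stops faster (darker).
ISO: 6400 → 12800 → 25600 — 2 stops raised (brighter).
Net so far: 5 stops darker. Aperture: f/22 → f/16 → f/11 → f/8 → f/5.6 → f/4.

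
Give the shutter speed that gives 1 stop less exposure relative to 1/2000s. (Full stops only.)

Shutter speed: 1/2000 → 1/4000 — 1 stop shorter (darker).

1/4000s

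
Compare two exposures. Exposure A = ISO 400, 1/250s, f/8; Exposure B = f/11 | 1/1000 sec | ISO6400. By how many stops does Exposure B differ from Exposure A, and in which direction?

1 stop brighter

Aperture: f/8 → f/11 — 1 stop smaller aperture (darker).
Shutter speed: 1/250 → 1/500 → 1/1000 — 2 stops shorter (darker).
ISO: 400 → 800 → 1600 → 3200 → 6400 — 4 stops higher (brighter).
Net: −1 −2 +4 = +1 stop.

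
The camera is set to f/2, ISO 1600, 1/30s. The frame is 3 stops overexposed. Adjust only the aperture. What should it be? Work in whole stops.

f/5.6

Overexposed by 3 stops → need 3 stops darker.
Aperture: f/2 → f/2.8 → f/4 → f/5.6.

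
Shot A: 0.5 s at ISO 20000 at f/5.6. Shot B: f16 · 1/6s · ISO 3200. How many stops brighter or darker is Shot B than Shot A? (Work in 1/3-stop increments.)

Aperture: f/5.6 → f/6.3 → f/7.1 → f/8 → f/9 → f/10 → f/11 → f/13 → f/14 → f/16 — 3 stops smaller aperture (darker).
Shutter speed: 0.5 → 0.4 → 0.3 → 1/4 → 1/5 → 1/6 — 1 2/3 stops faster (darker).
ISO: 20000 → 16000 → 12800 → 10000 → 8000 → 6400 → 5000 → 4000 → 3200 — 2 2/3 stops lower (darker).
Net: −3 −1 2/3 −2 2/3 = −7 1/3 stops.

7 1/3 stops darker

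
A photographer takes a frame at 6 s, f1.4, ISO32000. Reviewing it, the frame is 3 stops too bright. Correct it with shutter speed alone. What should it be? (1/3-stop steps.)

0.8 s

Overexposed by 3 stops → need 3 stops darker.
Shutter speed: 6 → 5 → 4 → 3.2 → 2.5 → 2 → 1.6 → 1.3 → 1 → 0.8.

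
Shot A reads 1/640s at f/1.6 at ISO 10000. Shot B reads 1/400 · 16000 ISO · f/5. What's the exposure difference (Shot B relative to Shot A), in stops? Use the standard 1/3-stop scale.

2 stops darker

Aperture: f/1.6 → f/1.8 → f/2 → f/2.2 → f/2.5 → f/2.8 → f/3.2 → f/3.5 → f/4 → f/4.5 → f/5 — 3 1/3 stops narrower (darker).
Shutter speed: 1/640 → 1/500 → 1/400 — 2/3 stop slower (brighter).
ISO: 10000 → 12800 → 16000 — 2/3 stop raised (brighter).
Net: −3 1/3 +2/3 +2/3 = −2 stops.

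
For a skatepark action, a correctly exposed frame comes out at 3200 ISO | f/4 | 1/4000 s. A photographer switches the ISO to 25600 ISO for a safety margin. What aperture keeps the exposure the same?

ISO: 3200 → 6400 → 12800 → 25600 — 3 stops raised (brighter).
Need 3 stops darker from the aperture: f/4 → f/5.6 → f/8 → f/11.

f/11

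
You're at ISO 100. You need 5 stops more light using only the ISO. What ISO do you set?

ISO: 100 → 200 → 400 → 800 → 1600 → 3200 — 5 stops higher (brighter).

ISO 3200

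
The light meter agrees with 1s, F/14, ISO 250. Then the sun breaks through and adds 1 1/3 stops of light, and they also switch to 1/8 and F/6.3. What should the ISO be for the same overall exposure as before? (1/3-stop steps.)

ISO 160

Scene light: 1 1/3 stops brighter.
Shutter speed: 1 → 0.8 → 0.6 → 0.5 → 0.4 → 0.3 → 1/4 → 1/5 → 1/6 → 1/8 — 3 stops shorter (darker).
Aperture: f/14 → f/13 → f/11 → f/10 → f/9 → f/8 → f/7.1 → f/6.3 — 2 1/3 stops opened up (brighter).
Net so far: 2/3 stop brighter. ISO: 250 → 200 → 160.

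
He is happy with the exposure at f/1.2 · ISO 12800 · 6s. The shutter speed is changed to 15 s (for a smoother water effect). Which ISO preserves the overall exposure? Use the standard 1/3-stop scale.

Shutter speed: 6 → 8 → 10 → 13 → 15 — 1 1/3 stops longer (brighter).
Need 1 1/3 stops darker from the ISO: 12800 → 10000 → 8000 → 6400 → 5000.

ISO 5000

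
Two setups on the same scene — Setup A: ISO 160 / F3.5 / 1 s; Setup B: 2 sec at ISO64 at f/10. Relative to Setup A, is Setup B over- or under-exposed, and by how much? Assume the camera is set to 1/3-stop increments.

Aperture: f/3.5 → f/4 → f/4.5 → f/5 → f/5.6 → f/6.3 → f/7.1 → f/8 → f/9 → f/10 — 3 stops smaller aperture (darker).
Shutter speed: 1 → 1.3 → 1.6 → 2 — 1 stop longer (brighter).
ISO: 160 → 125 → 100 → 80 → 64 — 1 1/3 stops lower (darker).
Net: −3 +1 −1 1/3 = −3 1/3 stops.

3 1/3 stops darker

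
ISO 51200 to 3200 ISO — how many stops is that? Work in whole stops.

51200 → 25600 → 12800 → 6400 → 3200 — count the steps: 4 stops.

4 stops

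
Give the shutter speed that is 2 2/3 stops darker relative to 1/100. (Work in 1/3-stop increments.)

1/640s

Shutter speed: 1/100 → 1/125 → 1/160 → 1/200 → 1/250 → 1/320 → 1/400 → 1/500 → 1/640 — 2 2/3 stops faster (darker).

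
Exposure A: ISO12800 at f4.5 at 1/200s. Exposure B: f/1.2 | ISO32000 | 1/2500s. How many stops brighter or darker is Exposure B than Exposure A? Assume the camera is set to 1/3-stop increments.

Aperture: f/4.5 → f/4 → f/3.5 → f/3.2 → f/2.8 → f/2.5 → f/2.2 → f/2 → f/1.8 → f/1.6 → f/1.4 → f/1.2 — 3 2/3 stops wider (brighter).
Shutter speed: 1/200 → 1/250 → 1/320 → 1/400 → 1/500 → 1/640 → 1/800 → 1/1000 → 1/1250 → 1/1600 → 1/2000 → 1/2500 — 3 2/3 stops shorter (darker).
ISO: 12800 → 16000 → 20000 → 25600 → 32000 — 1 1/3 stops raised (brighter).
Net: +3 2/3 −3 2/3 +1 1/3 = +1 1/3 stops.

1 1/3 stops brighter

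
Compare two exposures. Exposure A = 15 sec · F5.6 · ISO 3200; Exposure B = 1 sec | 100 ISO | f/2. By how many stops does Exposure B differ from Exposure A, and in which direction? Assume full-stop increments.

6 stops darker

Aperture: f/5.6 → f/4 → f/2.8 → f/2 — 3 stops opened up (brighter).
Shutter speed: 15 → 8 → 4 → 2 → 1 — 4 stops shorter (darker).
ISO: 3200 → 1600 → 800 → 400 → 200 → 100 — 5 stops lower (darker).
Net: +3 −4 −5 = −6 stops.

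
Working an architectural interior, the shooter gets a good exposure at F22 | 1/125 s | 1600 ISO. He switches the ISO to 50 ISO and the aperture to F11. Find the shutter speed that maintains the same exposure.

1/15s

ISO: 1600 → 800 → 400 → 200 → 100 → 50 — 5 stops lower (darker).
Aperture: f/22 → f/16 → f/11 — 2 stops wider (brighter).
Net change so far: 3 stops darker. Offset with the shutter speed: 1/125 → 1/60 → 1/30 → 1/15.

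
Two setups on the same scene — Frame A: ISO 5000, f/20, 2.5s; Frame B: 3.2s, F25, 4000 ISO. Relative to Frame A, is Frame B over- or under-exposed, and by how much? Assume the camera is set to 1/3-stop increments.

2/3 stop darker

Aperture: f/20 → f/22 → f/25 — 2/3 stop stopped down (darker).
Shutter speed: 2.5 → 3.2 — 1/3 stop slower (brighter).
ISO: 5000 → 4000 — 1/3 stop dropped (darker).
Net: −2/3 +1/3 −1/3 = −2/3 stops.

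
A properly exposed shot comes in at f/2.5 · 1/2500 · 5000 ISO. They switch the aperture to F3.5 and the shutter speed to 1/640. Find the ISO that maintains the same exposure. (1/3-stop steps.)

Aperture: f/2.5 → f/2.8 → f/3.2 → f/3.5 — 1 stop narrower (darker).
Shutter speed: 1/2500 → 1/2000 → 1/1600 → 1/1250 → 1/1000 → 1/800 → 1/640 — 2 stops slower (brighter).
Net change so far: 1 stop brighter. Offset with the ISO: 5000 → 4000 → 3200 → 2500.

ISO 2500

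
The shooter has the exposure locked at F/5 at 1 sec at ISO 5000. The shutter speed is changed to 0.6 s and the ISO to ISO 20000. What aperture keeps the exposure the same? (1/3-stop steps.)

f/8

Shutter speed: 1 → 0.8 → 0.6 — 2/3 stop faster (darker).
ISO: 5000 → 6400 → 8000 → 10000 → 12800 → 16000 → 20000 — 2 stops raised (brighter).
Net change so far: 1 1/3 stops brighter. Offset with the aperture: f/5 → f/5.6 → f/6.3 → f/7.1 → f/8.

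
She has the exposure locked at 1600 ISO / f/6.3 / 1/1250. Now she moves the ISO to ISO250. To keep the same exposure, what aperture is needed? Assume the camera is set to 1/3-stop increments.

f/2.5

ISO: 1600 → 1250 → 1000 → 800 → 640 → 500 → 400 → 320 → 250 — 2 2/3 stops dropped (darker).
Need 2 2/3 stops brighter from the aperture: f/6.3 → f/5.6 → f/5 → f/4.5 → f/4 → f/3.5 → f/3.2 → f/2.8 → f/2.5.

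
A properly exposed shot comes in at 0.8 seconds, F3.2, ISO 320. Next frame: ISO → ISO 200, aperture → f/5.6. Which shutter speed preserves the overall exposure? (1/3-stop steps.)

ISO: 320 → 250 → 200 — 2/3 stop dropped (darker).
Aperture: f/3.2 → f/3.5 → f/4 → f/4.5 → f/5 → f/5.6 — 1 2/3 stops narrower (darker).
Net change so far: 2 1/3 stops darker. Offset with the shutter speed: 0.8 → 1 → 1.3 → 1.6 → 2 → 2.5 → 3.2 → 4.

4 s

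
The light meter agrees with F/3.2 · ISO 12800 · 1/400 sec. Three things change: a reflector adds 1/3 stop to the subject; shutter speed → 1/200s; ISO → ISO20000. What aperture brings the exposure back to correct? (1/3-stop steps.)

Scene light: 1/3 stop brighter.
Shutter speed: 1/400 → 1/320 → 1/250 → 1/200 — 1 stop longer (brighter).
ISO: 12800 → 16000 → 20000 — 2/3 stop raised (brighter).
Net so far: 2 stops brighter. Aperture: f/3.2 → f/3.5 → f/4 → f/4.5 → f/5 → f/5.6 → f/6.3.

f/6.3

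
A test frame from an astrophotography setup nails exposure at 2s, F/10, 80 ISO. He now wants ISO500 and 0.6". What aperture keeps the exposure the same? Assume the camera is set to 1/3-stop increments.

f/14

ISO: 80 → 100 → 125 → 160 → 200 → 250 → 320 → 400 → 500 — 2 2/3 stops higher (brighter).
Shutter speed: 2 → 1.6 → 1.3 → 1 → 0.8 → 0.6 — 1 2/3 stops faster (darker).
Net change so far: 1 stop brighter. Offset with the aperture: f/10 → f/11 → f/13 → f/14.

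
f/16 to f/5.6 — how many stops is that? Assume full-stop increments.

f/16 → f/11 → f/8 → f/5.6 — count the steps: 3 stops.

3 stops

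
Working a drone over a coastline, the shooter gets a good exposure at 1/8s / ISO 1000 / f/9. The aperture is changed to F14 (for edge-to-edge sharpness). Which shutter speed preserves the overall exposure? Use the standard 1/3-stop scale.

Aperture: f/9 → f/10 → f/11 → f/13 → f/14 — 1 1/3 stops smaller aperture (darker).
Need 1 1/3 stops brighter from the shutter speed: 1/8 → 1/6 → 1/5 → 1/4 → 0.3.

0.3 s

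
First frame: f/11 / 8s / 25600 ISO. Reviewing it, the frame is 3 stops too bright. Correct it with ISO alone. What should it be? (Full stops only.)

Overexposed by 3 stops → need 3 stops darker.
ISO: 25600 → 12800 → 6400 → 3200.

ISO 3200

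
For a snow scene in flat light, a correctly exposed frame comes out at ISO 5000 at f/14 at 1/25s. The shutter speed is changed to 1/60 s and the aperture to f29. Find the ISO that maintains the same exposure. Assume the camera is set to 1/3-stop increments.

ISO 51200

Shutter speed: 1/25 → 1/30 → 1/40 → 1/50 → 1/60 — 1 1/3 stops faster (darker).
Aperture: f/14 → f/16 → f/18 → f/20 → f/22 → f/25 → f/29 — 2 stops stopped down (darker).
Net change so far: 3 1/3 stops darker. Offset with the ISO: 5000 → 6400 → 8000 → 10000 → 12800 → 16000 → 20000 → 25600 → 32000 → 40000 → 51200.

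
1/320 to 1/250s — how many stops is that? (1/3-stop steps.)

1/320 → 1/250 — count the steps: 1 third-stops = 1/3 stop.

1/3 stop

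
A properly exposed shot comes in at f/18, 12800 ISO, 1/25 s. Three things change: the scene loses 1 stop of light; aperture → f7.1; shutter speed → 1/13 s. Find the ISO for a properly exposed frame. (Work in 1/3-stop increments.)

Scene light: 1 stop darker.
Aperture: f/18 → f/16 → f/14 → f/13 → f/11 → f/10 → f/9 → f/8 → f/7.1 — 2 2/3 stops opened up (brighter).
Shutter speed: 1/25 → 1/20 → 1/15 → 1/13 — 1 stop slower (brighter).
Net so far: 2 2/3 stops brighter. ISO: 12800 → 10000 → 8000 → 6400 → 5000 → 4000 → 3200 → 2500 → 2000.

ISO 2000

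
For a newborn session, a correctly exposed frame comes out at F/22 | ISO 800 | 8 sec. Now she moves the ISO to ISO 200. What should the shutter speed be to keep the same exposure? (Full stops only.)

ISO: 800 → 400 → 200 — 2 stops dropped (darker).
Need 2 stops brighter from the shutter speed: 8 → 15 → 30.

30 s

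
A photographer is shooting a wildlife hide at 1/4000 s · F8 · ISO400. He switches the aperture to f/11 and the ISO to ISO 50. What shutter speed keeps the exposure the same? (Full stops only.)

Aperture: f/8 → f/11 — 1 stop stopped down (darker).
ISO: 400 → 200 → 100 → 50 — 3 stops dropped (darker).
Net change so far: 4 stops darker. Offset with the shutter speed: 1/4000 → 1/2000 → 1/1000 → 1/500 → 1/250.

1/250s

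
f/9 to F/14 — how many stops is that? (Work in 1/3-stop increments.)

f/9 → f/10 → f/11 → f/13 → f/14 — count the steps: 4 third-stops = 1 1/3 stops.

1 1/3 stops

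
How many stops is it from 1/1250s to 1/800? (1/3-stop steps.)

2/3 stop

1/1250 → 1/1000 → 1/800 — count the steps: 2 third-stops = 2/3 stop.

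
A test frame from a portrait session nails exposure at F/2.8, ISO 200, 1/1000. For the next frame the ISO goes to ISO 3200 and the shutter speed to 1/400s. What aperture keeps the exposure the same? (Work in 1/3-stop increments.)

f/18

ISO: 200 → 250 → 320 → 400 → 500 → 640 → 800 → 1000 → 1250 → 1600 → 2000 → 2500 → 3200 — 4 stops higher (brighter).
Shutter speed: 1/1000 → 1/800 → 1/640 → 1/500 → 1/400 — 1 1/3 stops slower (brighter).
Net change so far: 5 1/3 stops brighter. Offset with the aperture: f/2.8 → f/3.2 → f/3.5 → f/4 → f/4.5 → f/5 → f/5.6 → f/6.3 → f/7.1 → f/8 → f/9 → f/10 → f/11 → f/13 → f/14 → f/16 → f/18.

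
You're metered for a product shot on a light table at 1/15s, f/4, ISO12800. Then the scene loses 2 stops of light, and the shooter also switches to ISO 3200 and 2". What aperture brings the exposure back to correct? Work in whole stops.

f/5.6

Scene light: 2 stops darker.
ISO: 12800 → 6400 → 3200 — 2 stops dropped (darker).
Shutter speed: 1/15 → 1/8 → 1/4 → 1/2 → 1 → 2 — 5 stops slower (brighter).
Net so far: 1 stop brighter. Aperture: f/4 → f/5.6.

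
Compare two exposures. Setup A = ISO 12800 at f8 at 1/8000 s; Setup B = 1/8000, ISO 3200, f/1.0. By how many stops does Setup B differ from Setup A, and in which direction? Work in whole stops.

Aperture: f/8 → f/5.6 → f/4 → f/2.8 → f/2 → f/1.4 → f/1.0 — 6 stops opened up (brighter).
Shutter speed: unchanged.
ISO: 12800 → 6400 → 3200 — 2 stops dropped (darker).
Net: +6 −2 = +4 stops.

4 stops brighter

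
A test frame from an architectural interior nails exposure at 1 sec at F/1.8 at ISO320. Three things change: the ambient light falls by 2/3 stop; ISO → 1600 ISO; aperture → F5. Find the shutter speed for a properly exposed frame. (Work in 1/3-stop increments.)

2.5 s

Scene light: 2/3 stop darker.
ISO: 320 → 400 → 500 → 640 → 800 → 1000 → 1250 → 1600 — 2 1/3 stops raised (brighter).
Aperture: f/1.8 → f/2 → f/2.2 → f/2.5 → f/2.8 → f/3.2 → f/3.5 → f/4 → f/4.5 → f/5 — 3 stops narrower (darker).
Net so far: 1 1/3 stops darker. Shutter speed: 1 → 1.3 → 1.6 → 2 → 2.5.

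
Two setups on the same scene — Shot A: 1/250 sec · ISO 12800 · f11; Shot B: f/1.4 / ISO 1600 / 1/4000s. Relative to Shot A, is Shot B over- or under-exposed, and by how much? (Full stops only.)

Aperture: f/11 → f/8 → f/5.6 → f/4 → f/2.8 → f/2 → f/1.4 — 6 stops larger aperture (brighter).
Shutter speed: 1/250 → 1/500 → 1/1000 → 1/2000 → 1/4000 — 4 stops faster (darker).
ISO: 12800 → 6400 → 3200 → 1600 — 3 stops lower (darker).
Net: +6 −4 −3 = −1 stop.

1 stop darker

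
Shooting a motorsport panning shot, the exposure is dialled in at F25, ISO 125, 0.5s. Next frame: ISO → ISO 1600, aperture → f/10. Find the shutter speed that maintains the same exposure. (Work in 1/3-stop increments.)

1/160s

ISO: 125 → 160 → 200 → 250 → 320 → 400 → 500 → 640 → 800 → 1000 → 1250 → 1600 — 3 2/3 stops higher (brighter).
Aperture: f/25 → f/22 → f/20 → f/18 → f/16 → f/14 → f/13 → f/11 → f/10 — 2 2/3 stops wider (brighter).
Net change so far: 6 1/3 stops brighter. Offset with the shutter speed: 0.5 → 0.4 → 0.3 → 1/4 → 1/5 → 1/6 → 1/8 → 1/10 → 1/13 → 1/15 → 1/20 → 1/25 → 1/30 → 1/40 → 1/50 → 1/60 → 1/80 → 1/100 → 1/125 → 1/160.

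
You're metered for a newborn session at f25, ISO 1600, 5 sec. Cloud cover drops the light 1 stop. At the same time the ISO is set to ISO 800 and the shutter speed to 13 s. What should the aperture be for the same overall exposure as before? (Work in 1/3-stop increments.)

Scene light: 1 stop darker.
ISO: 1600 → 1250 → 1000 → 800 — 1 stop dropped (darker).
Shutter speed: 5 → 6 → 8 → 10 → 13 — 1 1/3 stops longer (brighter).
Net so far: 2/3 stop darker. Aperture: f/25 → f/22 → f/20.

f/20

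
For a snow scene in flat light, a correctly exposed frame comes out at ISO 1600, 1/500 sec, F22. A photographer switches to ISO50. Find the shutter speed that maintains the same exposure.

1/15s

ISO: 1600 → 800 → 400 → 200 → 100 → 50 — 5 stops lower (darker).
Need 5 stops brighter from the shutter speed: 1/500 → 1/250 → 1/125 → 1/60 → 1/30 → 1/15.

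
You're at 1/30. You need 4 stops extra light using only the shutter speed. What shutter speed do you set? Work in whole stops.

Shutter speed: 1/30 → 1/15 → 1/8 → 1/4 → 1/2 — 4 stops slower (brighter).

1/2s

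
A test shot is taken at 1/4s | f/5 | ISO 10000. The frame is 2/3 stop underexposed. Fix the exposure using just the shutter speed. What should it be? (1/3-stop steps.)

0.4 s

Underexposed by 2/3 stop → need 2/3 stop brighter.
Shutter speed: 1/4 → 0.3 → 0.4.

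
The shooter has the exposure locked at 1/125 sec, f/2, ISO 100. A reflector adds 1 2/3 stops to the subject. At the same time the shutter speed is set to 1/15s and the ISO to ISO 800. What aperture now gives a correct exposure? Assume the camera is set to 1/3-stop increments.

f/29

Scene light: 1 2/3 stops brighter.
Shutter speed: 1/125 → 1/100 → 1/80 → 1/60 → 1/50 → 1/40 → 1/30 → 1/25 → 1/20 → 1/15 — 3 stops slower (brighter).
ISO: 100 → 125 → 160 → 200 → 250 → 320 → 400 → 500 → 640 → 800 — 3 stops raised (brighter).
Net so far: 7 2/3 stops brighter. Aperture: f/2 → f/2.2 → f/2.5 → f/2.8 → f/3.2 → f/3.5 → f/4 → f/4.5 → f/5 → f/5.6 → f/6.3 → f/7.1 → f/8 → f/9 → f/10 → f/11 → f/13 → f/14 → f/16 → f/18 → f/20 → f/22 → f/25 → f/29.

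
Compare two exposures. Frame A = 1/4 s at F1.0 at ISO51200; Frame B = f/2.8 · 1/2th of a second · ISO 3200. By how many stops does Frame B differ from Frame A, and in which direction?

Aperture: f/1.0 → f/1.4 → f/2 → f/2.8 — 3 stops smaller aperture (darker).
Shutter speed: 1/4 → 1/2 — 1 stop slower (brighter).
ISO: 51200 → 25600 → 12800 → 6400 → 3200 — 4 stops dropped (darker).
Net: −3 +1 −4 = −6 stops.

6 stops darker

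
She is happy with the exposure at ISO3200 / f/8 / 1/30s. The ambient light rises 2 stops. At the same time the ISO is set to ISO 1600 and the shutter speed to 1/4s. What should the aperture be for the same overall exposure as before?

Scene light: 2 stops brighter.
ISO: 3200 → 1600 — 1 stop dropped (darker).
Shutter speed: 1/30 → 1/15 → 1/8 → 1/4 — 3 stops slower (brighter).
Net so far: 4 stops brighter. Aperture: f/8 → f/11 → f/16 → f/22 → f/32.

f/32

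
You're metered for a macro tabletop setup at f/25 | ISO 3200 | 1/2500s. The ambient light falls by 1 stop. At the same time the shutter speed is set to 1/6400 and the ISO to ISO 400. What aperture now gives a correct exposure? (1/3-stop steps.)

f/4

Scene light: 1 stop darker.
Shutter speed: 1/2500 → 1/3200 → 1/4000 → 1/5000 → 1/6400 — 1 1/3 stops shorter (darker).
ISO: 3200 → 2500 → 2000 → 1600 → 1250 → 1000 → 800 → 640 → 500 → 400 — 3 stops lower (darker).
Net so far: 5 1/3 stops darker. Aperture: f/25 → f/22 → f/20 → f/18 → f/16 → f/14 → f/13 → f/11 → f/10 → f/9 → f/8 → f/7.1 → f/6.3 → f/5.6 → f/5 → f/4.5 → f/4.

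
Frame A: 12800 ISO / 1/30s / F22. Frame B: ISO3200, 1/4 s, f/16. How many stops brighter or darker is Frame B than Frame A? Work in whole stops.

2 stops brighter

Aperture: f/22 → f/16 — 1 stop opened up (brighter).
Shutter speed: 1/30 → 1/15 → 1/8 → 1/4 — 3 stops longer (brighter).
ISO: 12800 → 6400 → 3200 — 2 stops lower (darker).
Net: +1 +3 −2 = +2 stops.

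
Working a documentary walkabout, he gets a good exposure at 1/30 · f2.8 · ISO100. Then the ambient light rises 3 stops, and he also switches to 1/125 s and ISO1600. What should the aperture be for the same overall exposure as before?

f/16

Scene light: 3 stops brighter.
Shutter speed: 1/30 → 1/60 → 1/125 — 2 stops shorter (darker).
ISO: 100 → 200 → 400 → 800 → 1600 — 4 stops higher (brighter).
Net so far: 5 stops brighter. Aperture: f/2.8 → f/4 → f/5.6 → f/8 → f/11 → f/16.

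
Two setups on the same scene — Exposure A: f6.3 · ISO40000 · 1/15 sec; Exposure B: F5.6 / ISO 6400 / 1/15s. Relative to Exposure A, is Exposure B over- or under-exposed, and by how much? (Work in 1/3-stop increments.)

2 1/3 stops darker

Aperture: f/6.3 → f/5.6 — 1/3 stop wider (brighter).
Shutter speed: unchanged.
ISO: 40000 → 32000 → 25600 → 20000 → 16000 → 12800 → 10000 → 8000 → 6400 — 2 2/3 stops lower (darker).
Net: +1/3 −2 2/3 = −2 1/3 stops.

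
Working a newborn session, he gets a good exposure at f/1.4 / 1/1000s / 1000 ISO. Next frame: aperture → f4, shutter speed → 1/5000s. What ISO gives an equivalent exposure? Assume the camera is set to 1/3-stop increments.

ISO 40000

Aperture: f/1.4 → f/1.6 → f/1.8 → f/2 → f/2.2 → f/2.5 → f/2.8 → f/3.2 → f/3.5 → f/4 — 3 stops stopped down (darker).
Shutter speed: 1/1000 → 1/1250 → 1/1600 → 1/2000 → 1/2500 → 1/3200 → 1/4000 → 1/5000 — 2 1/3 stops faster (darker).
Net change so far: 5 1/3 stops darker. Offset with the ISO: 1000 → 1250 → 1600 → 2000 → 2500 → 3200 → 4000 → 5000 → 6400 → 8000 → 10000 → 12800 → 16000 → 20000 → 25600 → 32000 → 40000.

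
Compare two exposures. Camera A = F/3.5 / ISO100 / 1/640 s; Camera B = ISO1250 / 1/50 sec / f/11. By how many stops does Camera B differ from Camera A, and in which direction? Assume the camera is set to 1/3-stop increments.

Aperture: f/3.5 → f/4 → f/4.5 → f/5 → f/5.6 → f/6.3 → f/7.1 → f/8 → f/9 → f/10 → f/11 — 3 1/3 stops stopped down (darker).
Shutter speed: 1/640 → 1/500 → 1/400 → 1/320 → 1/250 → 1/200 → 1/160 → 1/125 → 1/100 → 1/80 → 1/60 → 1/50 — 3 2/3 stops longer (brighter).
ISO: 100 → 125 → 160 → 200 → 250 → 320 → 400 → 500 → 640 → 800 → 1000 → 1250 — 3 2/3 stops raised (brighter).
Net: −3 1/3 +3 2/3 +3 2/3 = +4 stops.

4 stops brighter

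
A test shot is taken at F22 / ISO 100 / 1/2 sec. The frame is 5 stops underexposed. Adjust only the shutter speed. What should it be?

15 s

Underexposed by 5 stops → need 5 stops brighter.
Shutter speed: 1/2 → 1 → 2 → 4 → 8 → 15.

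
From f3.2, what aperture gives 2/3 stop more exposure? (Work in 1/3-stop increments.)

f/2.5

Aperture: f/3.2 → f/2.8 → f/2.5 — 2/3 stop larger aperture (brighter).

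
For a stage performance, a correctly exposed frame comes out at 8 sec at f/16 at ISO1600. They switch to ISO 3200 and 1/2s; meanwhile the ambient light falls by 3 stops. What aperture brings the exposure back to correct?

Scene light: 3 stops darker.
ISO: 1600 → 3200 — 1 stop raised (brighter).
Shutter speed: 8 → 4 → 2 → 1 → 1/2 — 4 stops shorter (darker).
Net so far: 6 stops darker. Aperture: f/16 → f/11 → f/8 → f/5.6 → f/4 → f/2.8 → f/2.

f/2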